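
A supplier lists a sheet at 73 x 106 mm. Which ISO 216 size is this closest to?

Aspect ratio 106/73 ≈ 1.452 (ISO target is √2 ≈ 1.414).
In the A-series (A0 area = 1 m²): A7 = 74 × 105 mm.
Off by 2 mm total — nearest standard size.

A7 (74 × 105 mm)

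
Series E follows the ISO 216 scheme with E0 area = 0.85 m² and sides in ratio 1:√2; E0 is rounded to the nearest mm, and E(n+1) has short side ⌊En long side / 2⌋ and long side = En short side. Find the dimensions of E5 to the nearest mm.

Let E0's short side be w mm. w · w√2 = 0.85 m² = 850,000 mm², so w ≈ 775.3 mm and w√2 ≈ 1096.4 mm → E0 = 775 × 1096 mm.
E1: ⌊1096/2⌋ × 775 = 548 × 775 mm
E2: ⌊775/2⌋ × 548 = 387 × 548 mm
E3: ⌊548/2⌋ × 387 = 274 × 387 mm
E4: ⌊387/2⌋ × 274 = 193 × 274 mm
E5: ⌊274/2⌋ × 193 = 137 × 193 mm

137 × 193 mm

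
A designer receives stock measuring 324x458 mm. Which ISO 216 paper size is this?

C3 (324 × 458 mm)

Aspect ratio 458/324 ≈ 1.414 — close to the ISO √2 ≈ 1.414.
In the C-series (envelope sizes, between A and B): C3 = 324 × 458 mm.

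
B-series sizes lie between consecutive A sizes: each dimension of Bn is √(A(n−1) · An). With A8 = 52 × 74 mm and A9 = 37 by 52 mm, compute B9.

44 × 62 mm

Short side: √(52 · 37) = √1924 ≈ 43.9 → 44 mm
Long side: √(74 · 52) = √3848 ≈ 62.0 → 62 mm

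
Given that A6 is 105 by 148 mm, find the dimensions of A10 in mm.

26 × 37 mm

A7: ⌊148/2⌋ × 105 = 74 × 105 mm
A8: ⌊105/2⌋ × 74 = 52 × 74 mm
A9: ⌊74/2⌋ × 52 = 37 × 52 mm
A10: ⌊52/2⌋ × 37 = 26 × 37 mm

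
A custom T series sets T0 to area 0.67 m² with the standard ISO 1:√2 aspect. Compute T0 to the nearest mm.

Let the short side be w mm. Then w · w√2 = 0.67 m² = 670,000 mm².
w² = 670,000/√2, so w ≈ 688.3 mm; long side = w√2 ≈ 973.4 mm.

688 × 973 mm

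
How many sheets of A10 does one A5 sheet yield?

32

A5 = 148 × 210 mm; A10 = 26 × 37 mm.
Each halving step doubles the count; 5 steps from A5 to A10.
2^5 = 32.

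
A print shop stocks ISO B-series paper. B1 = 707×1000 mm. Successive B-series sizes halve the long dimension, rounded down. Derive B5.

B2: ⌊1000/2⌋ × 707 = 500 × 707 mm
B3: ⌊707/2⌋ × 500 = 353 × 500 mm
B4: ⌊500/2⌋ × 353 = 250 × 353 mm
B5: ⌊353/2⌋ × 250 = 176 × 250 mm

176 × 250 mm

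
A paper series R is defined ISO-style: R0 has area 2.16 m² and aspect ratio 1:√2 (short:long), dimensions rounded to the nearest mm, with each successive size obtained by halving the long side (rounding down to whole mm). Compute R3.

Let R0's short side be w mm. w · w√2 = 2.16 m² = 2,160,000 mm², so w ≈ 1235.9 mm and w√2 ≈ 1747.8 mm → R0 = 1236 × 1748 mm.
R1: ⌊1748/2⌋ × 1236 = 874 × 1236 mm
R2: ⌊1236/2⌋ × 874 = 618 × 874 mm
R3: ⌊874/2⌋ × 618 = 437 × 618 mm

437 × 618 mm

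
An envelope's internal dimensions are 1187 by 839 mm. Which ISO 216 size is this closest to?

A0 (841 × 1189 mm)

Aspect ratio 1187/839 ≈ 1.415 — close to the ISO √2 ≈ 1.414.
In the A-series (A0 area = 1 m²): A0 = 841 × 1189 mm.
Off by 4 mm total — nearest standard size.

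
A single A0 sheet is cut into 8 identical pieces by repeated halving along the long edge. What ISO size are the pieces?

8 = 2^3, so 3 halving steps.
A0 → A1 → … → A3 after 3 steps.

A3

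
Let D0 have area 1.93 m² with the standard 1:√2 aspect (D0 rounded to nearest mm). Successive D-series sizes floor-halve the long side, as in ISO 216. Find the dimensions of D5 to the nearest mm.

Let D0's short side be w mm. w · w√2 = 1.93 m² = 1,930,000 mm², so w ≈ 1168.2 mm and w√2 ≈ 1652.1 mm → D0 = 1168 × 1652 mm.
D1: ⌊1652/2⌋ × 1168 = 826 × 1168 mm
D2: ⌊1168/2⌋ × 826 = 584 × 826 mm
D3: ⌊826/2⌋ × 584 = 413 × 584 mm
D4: ⌊584/2⌋ × 413 = 292 × 413 mm
D5: ⌊413/2⌋ × 292 = 206 × 292 mm

206 × 292 mm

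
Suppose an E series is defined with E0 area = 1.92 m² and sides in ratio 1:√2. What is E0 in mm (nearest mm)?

1165 × 1648 mm

Let the short side be w mm. Then w · w√2 = 1.92 m² = 1,920,000 mm².
w² = 1,920,000/√2, so w ≈ 1165.2 mm; long side = w√2 ≈ 1647.8 mm.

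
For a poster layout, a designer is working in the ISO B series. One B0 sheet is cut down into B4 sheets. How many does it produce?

Each ISO step halves the sheet: 1 × B0 → 2 × B1 → 4 × B2 → 8 × B3 → …
From B0 to B4 is 4 halving steps: 2^4 = 16.

16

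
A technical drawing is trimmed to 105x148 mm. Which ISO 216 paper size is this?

A6 (105 × 148 mm)

Aspect ratio 148/105 ≈ 1.410 — close to the ISO √2 ≈ 1.414.
In the A-series (A0 area = 1 m²): A6 = 105 × 148 mm.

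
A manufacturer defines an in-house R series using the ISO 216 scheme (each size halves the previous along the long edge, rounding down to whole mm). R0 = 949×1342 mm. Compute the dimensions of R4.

237 × 335 mm

R1 = 671 × 949 mm (from R0 by 1 halving).
R2: ⌊949/2⌋ × 671 = 474 × 671 mm
R3: ⌊671/2⌋ × 474 = 335 × 474 mm
R4: ⌊474/2⌋ × 335 = 237 × 335 mm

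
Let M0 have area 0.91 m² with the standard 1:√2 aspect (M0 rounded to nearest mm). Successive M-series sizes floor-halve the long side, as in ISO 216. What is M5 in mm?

141 × 200 mm

Let M0's short side be w mm. w · w√2 = 0.91 m² = 910,000 mm², so w ≈ 802.2 mm and w√2 ≈ 1134.4 mm → M0 = 802 × 1134 mm.
M1: ⌊1134/2⌋ × 802 = 567 × 802 mm
M2: ⌊802/2⌋ × 567 = 401 × 567 mm
M3: ⌊567/2⌋ × 401 = 283 × 401 mm
M4: ⌊401/2⌋ × 283 = 200 × 283 mm
M5: ⌊283/2⌋ × 200 = 141 × 200 mm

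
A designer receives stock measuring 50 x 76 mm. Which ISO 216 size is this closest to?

A8 (52 × 74 mm)

Aspect ratio 76/50 ≈ 1.520 (ISO target is √2 ≈ 1.414).
In the A-series (A0 area = 1 m²): A8 = 52 × 74 mm.
Off by 4 mm total — nearest standard size.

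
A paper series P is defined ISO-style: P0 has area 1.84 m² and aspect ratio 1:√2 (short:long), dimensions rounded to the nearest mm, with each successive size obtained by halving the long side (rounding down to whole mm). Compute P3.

403 × 570 mm

Let P0's short side be w mm. w · w√2 = 1.84 m² = 1,840,000 mm², so w ≈ 1140.6 mm and w√2 ≈ 1613.1 mm → P0 = 1141 × 1613 mm.
P1: ⌊1613/2⌋ × 1141 = 806 × 1141 mm
P2: ⌊1141/2⌋ × 806 = 570 × 806 mm
P3: ⌊806/2⌋ × 570 = 403 × 570 mm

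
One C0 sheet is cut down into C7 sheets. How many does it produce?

Each ISO step halves the sheet: 1 × C0 → 2 × C1 → 4 × C2 → 8 × C3 → …
From C0 to C7 is 7 halving steps: 2^7 = 128.

128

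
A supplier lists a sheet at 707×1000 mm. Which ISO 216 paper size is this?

B1 (707 × 1000 mm)

Aspect ratio 1000/707 ≈ 1.414 — close to the ISO √2 ≈ 1.414.
In the B-series (B0 = 1000 × 1414 mm): B1 = 707 × 1000 mm.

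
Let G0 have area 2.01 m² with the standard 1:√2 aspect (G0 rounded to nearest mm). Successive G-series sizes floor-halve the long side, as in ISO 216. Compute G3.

421 × 596 mm

Let G0's short side be w mm. w · w√2 = 2.01 m² = 2,010,000 mm², so w ≈ 1192.2 mm and w√2 ≈ 1686.0 mm → G0 = 1192 × 1686 mm.
G1: ⌊1686/2⌋ × 1192 = 843 × 1192 mm
G2: ⌊1192/2⌋ × 843 = 596 × 843 mm
G3: ⌊843/2⌋ × 596 = 421 × 596 mm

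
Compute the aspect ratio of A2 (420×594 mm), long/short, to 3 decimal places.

1.414

594 / 420 = 1.414
Matches √2 ≈ 1.414 — the ISO 216 defining ratio.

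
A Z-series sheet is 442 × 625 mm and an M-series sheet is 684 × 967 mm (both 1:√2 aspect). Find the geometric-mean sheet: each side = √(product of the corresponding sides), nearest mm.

Short side: √(442 · 684) = √302328 ≈ 549.8 → 550 mm
Long side: √(625 · 967) = √604375 ≈ 777.4 → 777 mm

550 × 777 mm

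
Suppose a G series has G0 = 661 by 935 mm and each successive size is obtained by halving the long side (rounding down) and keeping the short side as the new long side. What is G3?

233 × 330 mm

G1: ⌊935/2⌋ × 661 = 467 × 661 mm
G2: ⌊661/2⌋ × 467 = 330 × 467 mm
G3: ⌊467/2⌋ × 330 = 233 × 330 mm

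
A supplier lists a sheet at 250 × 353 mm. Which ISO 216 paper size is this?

Aspect ratio 353/250 ≈ 1.412 — close to the ISO √2 ≈ 1.414.
In the B-series (B0 = 1000 × 1414 mm): B4 = 250 × 353 mm.

B4 (250 × 353 mm)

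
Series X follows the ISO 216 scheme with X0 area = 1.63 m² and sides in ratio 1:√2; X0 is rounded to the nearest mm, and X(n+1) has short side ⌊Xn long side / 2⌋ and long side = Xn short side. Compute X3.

379 × 537 mm

Let X0's short side be w mm. w · w√2 = 1.63 m² = 1,630,000 mm², so w ≈ 1073.6 mm and w√2 ≈ 1518.3 mm → X0 = 1074 × 1518 mm.
X1: ⌊1518/2⌋ × 1074 = 759 × 1074 mm
X2: ⌊1074/2⌋ × 759 = 537 × 759 mm
X3: ⌊759/2⌋ × 537 = 379 × 537 mm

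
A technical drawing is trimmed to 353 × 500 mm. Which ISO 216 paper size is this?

B3 (353 × 500 mm)

Aspect ratio 500/353 ≈ 1.416 — close to the ISO √2 ≈ 1.414.
In the B-series (B0 = 1000 × 1414 mm): B3 = 353 × 500 mm.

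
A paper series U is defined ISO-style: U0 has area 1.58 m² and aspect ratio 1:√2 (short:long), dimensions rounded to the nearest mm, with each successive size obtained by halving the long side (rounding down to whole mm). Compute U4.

264 × 373 mm

Let U0's short side be w mm. w · w√2 = 1.58 m² = 1,580,000 mm², so w ≈ 1057.0 mm and w√2 ≈ 1494.8 mm → U0 = 1057 × 1495 mm.
U1: ⌊1495/2⌋ × 1057 = 747 × 1057 mm
U2: ⌊1057/2⌋ × 747 = 528 × 747 mm
U3: ⌊747/2⌋ × 528 = 373 × 528 mm
U4: ⌊528/2⌋ × 373 = 264 × 373 mm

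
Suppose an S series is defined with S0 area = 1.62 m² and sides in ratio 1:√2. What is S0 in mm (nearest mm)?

1070 × 1514 mm

Let the short side be w mm. Then w · w√2 = 1.62 m² = 1,620,000 mm².
w² = 1,620,000/√2, so w ≈ 1070.3 mm; long side = w√2 ≈ 1513.6 mm.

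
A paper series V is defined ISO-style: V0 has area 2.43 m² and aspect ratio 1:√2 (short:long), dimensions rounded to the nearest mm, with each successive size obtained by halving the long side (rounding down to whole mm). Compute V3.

Let V0's short side be w mm. w · w√2 = 2.43 m² = 2,430,000 mm², so w ≈ 1310.8 mm and w√2 ≈ 1853.8 mm → V0 = 1311 × 1854 mm.
V1: ⌊1854/2⌋ × 1311 = 927 × 1311 mm
V2: ⌊1311/2⌋ × 927 = 655 × 927 mm
V3: ⌊927/2⌋ × 655 = 463 × 655 mm

463 × 655 mm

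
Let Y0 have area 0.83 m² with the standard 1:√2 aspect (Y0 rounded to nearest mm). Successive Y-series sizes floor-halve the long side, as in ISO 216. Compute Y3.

270 × 383 mm

Let Y0's short side be w mm. w · w√2 = 0.83 m² = 830,000 mm², so w ≈ 766.1 mm and w√2 ≈ 1083.4 mm → Y0 = 766 × 1083 mm.
Y1: ⌊1083/2⌋ × 766 = 541 × 766 mm
Y2: ⌊766/2⌋ × 541 = 383 × 541 mm
Y3: ⌊541/2⌋ × 383 = 270 × 383 mm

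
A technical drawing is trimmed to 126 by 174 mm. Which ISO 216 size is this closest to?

Aspect ratio 174/126 ≈ 1.381 (ISO target is √2 ≈ 1.414).
In the B-series (B0 = 1000 × 1414 mm): B6 = 125 × 176 mm.
Off by 3 mm total — nearest standard size.

B6 (125 × 176 mm)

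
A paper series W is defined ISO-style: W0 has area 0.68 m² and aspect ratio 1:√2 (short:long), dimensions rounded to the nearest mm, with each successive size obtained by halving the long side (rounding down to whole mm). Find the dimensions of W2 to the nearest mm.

346 × 490 mm

Let W0's short side be w mm. w · w√2 = 0.68 m² = 680,000 mm², so w ≈ 693.4 mm and w√2 ≈ 980.6 mm → W0 = 693 × 981 mm.
W1: ⌊981/2⌋ × 693 = 490 × 693 mm
W2: ⌊693/2⌋ × 490 = 346 × 490 mm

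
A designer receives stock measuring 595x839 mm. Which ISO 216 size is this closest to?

Aspect ratio 839/595 ≈ 1.410 — close to the ISO √2 ≈ 1.414.
In the A-series (A0 area = 1 m²): A1 = 594 × 841 mm.
Off by 3 mm total — nearest standard size.

A1 (594 × 841 mm)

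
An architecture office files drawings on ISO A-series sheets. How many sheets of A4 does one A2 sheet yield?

A2 = 420 × 594 mm; A4 = 210 × 297 mm.
Each halving step doubles the count; 2 steps from A2 to A4.
2^2 = 4.

4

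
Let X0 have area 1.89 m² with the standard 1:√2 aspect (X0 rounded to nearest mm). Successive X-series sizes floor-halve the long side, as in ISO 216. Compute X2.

Let X0's short side be w mm. w · w√2 = 1.89 m² = 1,890,000 mm², so w ≈ 1156.0 mm and w√2 ≈ 1634.9 mm → X0 = 1156 × 1635 mm.
X1: ⌊1635/2⌋ × 1156 = 817 × 1156 mm
X2: ⌊1156/2⌋ × 817 = 578 × 817 mm

578 × 817 mm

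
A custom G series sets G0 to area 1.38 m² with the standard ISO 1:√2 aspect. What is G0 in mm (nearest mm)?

988 × 1397 mm

Let the short side be w mm. Then w · w√2 = 1.38 m² = 1,380,000 mm².
w² = 1,380,000/√2, so w ≈ 987.8 mm; long side = w√2 ≈ 1397.0 mm.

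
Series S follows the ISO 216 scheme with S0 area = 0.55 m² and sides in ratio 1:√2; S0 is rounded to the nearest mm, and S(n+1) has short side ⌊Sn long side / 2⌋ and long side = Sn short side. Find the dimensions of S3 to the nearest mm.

Let S0's short side be w mm. w · w√2 = 0.55 m² = 550,000 mm², so w ≈ 623.6 mm and w√2 ≈ 881.9 mm → S0 = 624 × 882 mm.
S1: ⌊882/2⌋ × 624 = 441 × 624 mm
S2: ⌊624/2⌋ × 441 = 312 × 441 mm
S3: ⌊441/2⌋ × 312 = 220 × 312 mm

220 × 312 mm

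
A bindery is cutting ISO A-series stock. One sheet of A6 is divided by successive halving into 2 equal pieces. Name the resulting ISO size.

2 = 2^1, so 1 halving step.
A6 → A7 → … → A7 after 1 step.

A7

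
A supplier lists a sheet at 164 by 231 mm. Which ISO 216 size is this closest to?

Aspect ratio 231/164 ≈ 1.409 — close to the ISO √2 ≈ 1.414.
In the C-series (envelope sizes, between A and B): C5 = 162 × 229 mm.
Off by 4 mm total — nearest standard size.

C5 (162 × 229 mm)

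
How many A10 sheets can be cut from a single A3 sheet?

128

Each ISO step halves the sheet: 1 × A3 → 2 × A4 → 4 × A5 → 8 × A6 → …
From A3 to A10 is 7 halving steps: 2^7 = 128.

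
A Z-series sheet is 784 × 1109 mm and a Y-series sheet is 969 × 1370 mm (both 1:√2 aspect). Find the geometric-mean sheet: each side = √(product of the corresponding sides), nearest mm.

Short side: √(784 · 969) = √759696 ≈ 871.6 → 872 mm
Long side: √(1109 · 1370) = √1519330 ≈ 1232.6 → 1233 mm

872 × 1233 mm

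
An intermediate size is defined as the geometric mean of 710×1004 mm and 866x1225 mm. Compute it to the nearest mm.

Short side: √(710 · 866) = √614860 ≈ 784.1 → 784 mm
Long side: √(1004 · 1225) = √1229900 ≈ 1109.0 → 1109 mm

784 × 1109 mm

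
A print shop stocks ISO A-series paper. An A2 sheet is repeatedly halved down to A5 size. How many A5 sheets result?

8

Each ISO step halves the sheet: 1 × A2 → 2 × A3 → 4 × A4 → 8 × A5
From A2 to A5 is 3 halving steps: 2^3 = 8.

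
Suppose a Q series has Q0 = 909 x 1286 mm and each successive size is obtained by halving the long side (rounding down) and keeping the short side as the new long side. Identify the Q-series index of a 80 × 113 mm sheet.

Q0: 909 × 1286 mm
Q1: 643 × 909 mm
Q2: 454 × 643 mm
Q3: 321 × 454 mm
Q4: 227 × 321 mm
Q5: 160 × 227 mm
Q6: 113 × 160 mm
Q7: 80 × 113 mm
Q8: 56 × 80 mm
→ matches Q7.

Q7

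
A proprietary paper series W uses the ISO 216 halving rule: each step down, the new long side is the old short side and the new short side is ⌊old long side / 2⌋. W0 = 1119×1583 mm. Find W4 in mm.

W1: ⌊1583/2⌋ × 1119 = 791 × 1119 mm
W2: ⌊1119/2⌋ × 791 = 559 × 791 mm
W3: ⌊791/2⌋ × 559 = 395 × 559 mm
W4: ⌊559/2⌋ × 395 = 279 × 395 mm

279 × 395 mm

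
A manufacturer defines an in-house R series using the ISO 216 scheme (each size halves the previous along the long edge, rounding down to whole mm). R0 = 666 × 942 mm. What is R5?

R1: ⌊942/2⌋ × 666 = 471 × 666 mm
R2: ⌊666/2⌋ × 471 = 333 × 471 mm
R3: ⌊471/2⌋ × 333 = 235 × 333 mm
R4: ⌊333/2⌋ × 235 = 166 × 235 mm
R5: ⌊235/2⌋ × 166 = 117 × 166 mm

117 × 166 mm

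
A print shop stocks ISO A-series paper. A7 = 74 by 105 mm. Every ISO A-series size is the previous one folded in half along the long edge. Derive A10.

A8: ⌊105/2⌋ × 74 = 52 × 74 mm
A9: ⌊74/2⌋ × 52 = 37 × 52 mm
A10: ⌊52/2⌋ × 37 = 26 × 37 mm

26 × 37 mm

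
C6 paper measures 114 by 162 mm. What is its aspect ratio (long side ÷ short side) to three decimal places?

162 / 114 = 1.421
ISO 216 targets √2 ≈ 1.414; the +0.007 deviation is from mm rounding.

1.421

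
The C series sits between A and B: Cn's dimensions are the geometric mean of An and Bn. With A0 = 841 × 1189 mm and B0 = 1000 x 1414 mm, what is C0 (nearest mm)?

Short side: √(841 · 1000) = √841000 ≈ 917.1 → 917 mm
Long side: √(1189 · 1414) = √1681246 ≈ 1296.6 → 1297 mm

917 × 1297 mm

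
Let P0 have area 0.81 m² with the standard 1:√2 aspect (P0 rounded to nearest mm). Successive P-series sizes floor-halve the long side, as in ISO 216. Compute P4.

Let P0's short side be w mm. w · w√2 = 0.81 m² = 810,000 mm², so w ≈ 756.8 mm and w√2 ≈ 1070.3 mm → P0 = 757 × 1070 mm.
P1: ⌊1070/2⌋ × 757 = 535 × 757 mm
P2: ⌊757/2⌋ × 535 = 378 × 535 mm
P3: ⌊535/2⌋ × 378 = 267 × 378 mm
P4: ⌊378/2⌋ × 267 = 189 × 267 mm

189 × 267 mm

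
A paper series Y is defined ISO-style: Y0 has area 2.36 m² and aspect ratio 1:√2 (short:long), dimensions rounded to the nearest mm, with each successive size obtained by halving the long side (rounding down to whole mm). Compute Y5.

Let Y0's short side be w mm. w · w√2 = 2.36 m² = 2,360,000 mm², so w ≈ 1291.8 mm and w√2 ≈ 1826.9 mm → Y0 = 1292 × 1827 mm.
Y1: ⌊1827/2⌋ × 1292 = 913 × 1292 mm
Y2: ⌊1292/2⌋ × 913 = 646 × 913 mm
Y3: ⌊913/2⌋ × 646 = 456 × 646 mm
Y4: ⌊646/2⌋ × 456 = 323 × 456 mm
Y5: ⌊456/2⌋ × 323 = 228 × 323 mm

228 × 323 mm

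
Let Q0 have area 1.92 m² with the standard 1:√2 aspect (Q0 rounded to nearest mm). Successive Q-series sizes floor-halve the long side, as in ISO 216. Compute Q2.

Let Q0's short side be w mm. w · w√2 = 1.92 m² = 1,920,000 mm², so w ≈ 1165.2 mm and w√2 ≈ 1647.8 mm → Q0 = 1165 × 1648 mm.
Q1: ⌊1648/2⌋ × 1165 = 824 × 1165 mm
Q2: ⌊1165/2⌋ × 824 = 582 × 824 mm

582 × 824 mm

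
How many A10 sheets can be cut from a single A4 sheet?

64

A4 = 210 × 297 mm; A10 = 26 × 37 mm.
Each halving step doubles the count; 6 steps from A4 to A10.
2^6 = 64.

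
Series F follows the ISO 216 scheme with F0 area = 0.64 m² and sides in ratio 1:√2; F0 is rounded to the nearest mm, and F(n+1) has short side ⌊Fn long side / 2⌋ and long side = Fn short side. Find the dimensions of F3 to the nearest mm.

237 × 336 mm

Let F0's short side be w mm. w · w√2 = 0.64 m² = 640,000 mm², so w ≈ 672.7 mm and w√2 ≈ 951.4 mm → F0 = 673 × 951 mm.
F1: ⌊951/2⌋ × 673 = 475 × 673 mm
F2: ⌊673/2⌋ × 475 = 336 × 475 mm
F3: ⌊475/2⌋ × 336 = 237 × 336 mm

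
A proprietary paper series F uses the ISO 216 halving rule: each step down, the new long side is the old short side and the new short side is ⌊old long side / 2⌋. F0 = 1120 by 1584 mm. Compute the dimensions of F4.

F1: ⌊1584/2⌋ × 1120 = 792 × 1120 mm
F2: ⌊1120/2⌋ × 792 = 560 × 792 mm
F3: ⌊792/2⌋ × 560 = 396 × 560 mm
F4: ⌊560/2⌋ × 396 = 280 × 396 mm

280 × 396 mm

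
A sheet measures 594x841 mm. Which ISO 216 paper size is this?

A1 (594 × 841 mm)

Aspect ratio 841/594 ≈ 1.416 — close to the ISO √2 ≈ 1.414.
In the A-series (A0 area = 1 m²): A1 = 594 × 841 mm.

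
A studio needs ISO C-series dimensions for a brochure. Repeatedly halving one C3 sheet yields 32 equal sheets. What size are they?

32 = 2^5, so 5 halving steps.
C3 → C4 → … → C8 after 5 steps.

C8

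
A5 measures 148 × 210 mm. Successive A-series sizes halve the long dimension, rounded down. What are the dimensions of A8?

A6: ⌊210/2⌋ × 148 = 105 × 148 mm
A7: ⌊148/2⌋ × 105 = 74 × 105 mm
A8: ⌊105/2⌋ × 74 = 52 × 74 mm

52 × 74 mm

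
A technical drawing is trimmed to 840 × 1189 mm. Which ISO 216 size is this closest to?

A0 (841 × 1189 mm)

Aspect ratio 1189/840 ≈ 1.415 — close to the ISO √2 ≈ 1.414.
In the A-series (A0 area = 1 m²): A0 = 841 × 1189 mm.
Off by 1 mm total — nearest standard size.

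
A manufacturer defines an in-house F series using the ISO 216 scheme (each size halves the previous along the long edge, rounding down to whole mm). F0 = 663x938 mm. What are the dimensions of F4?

F1: ⌊938/2⌋ × 663 = 469 × 663 mm
F2: ⌊663/2⌋ × 469 = 331 × 469 mm
F3: ⌊469/2⌋ × 331 = 234 × 331 mm
F4: ⌊331/2⌋ × 234 = 165 × 234 mm

165 × 234 mm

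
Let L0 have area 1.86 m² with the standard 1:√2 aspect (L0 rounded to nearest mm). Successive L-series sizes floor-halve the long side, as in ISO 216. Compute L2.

573 × 811 mm

Let L0's short side be w mm. w · w√2 = 1.86 m² = 1,860,000 mm², so w ≈ 1146.8 mm and w√2 ≈ 1621.9 mm → L0 = 1147 × 1622 mm.
L1: ⌊1622/2⌋ × 1147 = 811 × 1147 mm
L2: ⌊1147/2⌋ × 811 = 573 × 811 mm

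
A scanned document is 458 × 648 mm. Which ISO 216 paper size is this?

C2 (458 × 648 mm)

Aspect ratio 648/458 ≈ 1.415 — close to the ISO √2 ≈ 1.414.
In the C-series (envelope sizes, between A and B): C2 = 458 × 648 mm.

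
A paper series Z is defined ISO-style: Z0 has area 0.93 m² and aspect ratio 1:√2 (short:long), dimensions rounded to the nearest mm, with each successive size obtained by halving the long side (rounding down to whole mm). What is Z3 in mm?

Let Z0's short side be w mm. w · w√2 = 0.93 m² = 930,000 mm², so w ≈ 810.9 mm and w√2 ≈ 1146.8 mm → Z0 = 811 × 1147 mm.
Z1: ⌊1147/2⌋ × 811 = 573 × 811 mm
Z2: ⌊811/2⌋ × 573 = 405 × 573 mm
Z3: ⌊573/2⌋ × 405 = 286 × 405 mm

286 × 405 mm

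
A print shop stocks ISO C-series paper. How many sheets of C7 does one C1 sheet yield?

Each ISO step halves the sheet: 1 × C1 → 2 × C2 → 4 × C3 → 8 × C4 → …
From C1 to C7 is 6 halving steps: 2^6 = 64.

64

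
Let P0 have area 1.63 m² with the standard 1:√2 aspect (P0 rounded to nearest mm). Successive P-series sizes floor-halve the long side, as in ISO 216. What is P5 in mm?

189 × 268 mm

Let P0's short side be w mm. w · w√2 = 1.63 m² = 1,630,000 mm², so w ≈ 1073.6 mm and w√2 ≈ 1518.3 mm → P0 = 1074 × 1518 mm.
P1: ⌊1518/2⌋ × 1074 = 759 × 1074 mm
P2: ⌊1074/2⌋ × 759 = 537 × 759 mm
P3: ⌊759/2⌋ × 537 = 379 × 537 mm
P4: ⌊537/2⌋ × 379 = 268 × 379 mm
P5: ⌊379/2⌋ × 268 = 189 × 268 mm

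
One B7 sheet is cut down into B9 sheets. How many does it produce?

4

Each ISO step halves the sheet: 1 × B7 → 2 × B8 → 4 × B9
From B7 to B9 is 2 halving steps: 2^2 = 4.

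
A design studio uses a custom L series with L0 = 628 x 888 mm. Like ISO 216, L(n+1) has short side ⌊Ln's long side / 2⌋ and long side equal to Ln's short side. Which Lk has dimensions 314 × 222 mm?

L3

L0: 628 × 888 mm
L1: 444 × 628 mm
L2: 314 × 444 mm
L3: 222 × 314 mm
L4: 157 × 222 mm
→ matches L3.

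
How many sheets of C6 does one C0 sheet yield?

64

C0 = 917 × 1297 mm; C6 = 114 × 162 mm.
Each halving step doubles the count; 6 steps from C0 to C6.
2^6 = 64.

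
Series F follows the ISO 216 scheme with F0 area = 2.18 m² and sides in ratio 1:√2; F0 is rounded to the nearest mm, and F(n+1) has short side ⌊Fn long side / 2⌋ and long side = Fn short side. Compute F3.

439 × 621 mm

Let F0's short side be w mm. w · w√2 = 2.18 m² = 2,180,000 mm², so w ≈ 1241.6 mm and w√2 ≈ 1755.8 mm → F0 = 1242 × 1756 mm.
F1: ⌊1756/2⌋ × 1242 = 878 × 1242 mm
F2: ⌊1242/2⌋ × 878 = 621 × 878 mm
F3: ⌊878/2⌋ × 621 = 439 × 621 mm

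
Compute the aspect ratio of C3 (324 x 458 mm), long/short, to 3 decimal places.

458 / 324 = 1.414
Matches √2 ≈ 1.414 — the ISO 216 defining ratio.

1.414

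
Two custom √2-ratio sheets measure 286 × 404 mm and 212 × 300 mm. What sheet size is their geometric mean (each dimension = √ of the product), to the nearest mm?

246 × 348 mm

Short side: √(286 · 212) = √60632 ≈ 246.2 → 246 mm
Long side: √(404 · 300) = √121200 ≈ 348.1 → 348 mm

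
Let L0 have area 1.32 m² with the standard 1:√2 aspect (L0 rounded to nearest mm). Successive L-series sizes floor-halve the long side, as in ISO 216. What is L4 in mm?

241 × 341 mm

Let L0's short side be w mm. w · w√2 = 1.32 m² = 1,320,000 mm², so w ≈ 966.1 mm and w√2 ≈ 1366.3 mm → L0 = 966 × 1366 mm.
L1: ⌊1366/2⌋ × 966 = 683 × 966 mm
L2: ⌊966/2⌋ × 683 = 483 × 683 mm
L3: ⌊683/2⌋ × 483 = 341 × 483 mm
L4: ⌊483/2⌋ × 341 = 241 × 341 mm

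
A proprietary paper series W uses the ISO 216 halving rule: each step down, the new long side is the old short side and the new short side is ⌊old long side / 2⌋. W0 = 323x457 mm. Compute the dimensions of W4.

W1: ⌊457/2⌋ × 323 = 228 × 323 mm
W2: ⌊323/2⌋ × 228 = 161 × 228 mm
W3: ⌊228/2⌋ × 161 = 114 × 161 mm
W4: ⌊161/2⌋ × 114 = 80 × 114 mm

80 × 114 mm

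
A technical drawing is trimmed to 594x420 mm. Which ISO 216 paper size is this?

Aspect ratio 594/420 ≈ 1.414 — close to the ISO √2 ≈ 1.414.
In the A-series (A0 area = 1 m²): A2 = 420 × 594 mm.

A2 (420 × 594 mm)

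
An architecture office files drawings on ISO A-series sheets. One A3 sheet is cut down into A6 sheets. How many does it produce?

8

Each ISO step halves the sheet: 1 × A3 → 2 × A4 → 4 × A5 → 8 × A6
From A3 to A6 is 3 halving steps: 2^3 = 8.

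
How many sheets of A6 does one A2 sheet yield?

A2 = 420 × 594 mm; A6 = 105 × 148 mm.
Each halving step doubles the count; 4 steps from A2 to A6.
2^4 = 16.

16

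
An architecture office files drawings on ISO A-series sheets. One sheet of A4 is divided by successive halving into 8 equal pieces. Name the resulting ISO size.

8 = 2^3, so 3 halving steps.
A4 → A5 → … → A7 after 3 steps.

A7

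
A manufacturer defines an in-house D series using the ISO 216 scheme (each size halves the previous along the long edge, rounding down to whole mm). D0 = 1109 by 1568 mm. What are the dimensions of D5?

196 × 277 mm

D1: ⌊1568/2⌋ × 1109 = 784 × 1109 mm
D2: ⌊1109/2⌋ × 784 = 554 × 784 mm
D3: ⌊784/2⌋ × 554 = 392 × 554 mm
D4: ⌊554/2⌋ × 392 = 277 × 392 mm
D5: ⌊392/2⌋ × 277 = 196 × 277 mm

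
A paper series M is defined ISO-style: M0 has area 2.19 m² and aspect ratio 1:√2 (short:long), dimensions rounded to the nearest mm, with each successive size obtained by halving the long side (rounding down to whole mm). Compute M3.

440 × 622 mm

Let M0's short side be w mm. w · w√2 = 2.19 m² = 2,190,000 mm², so w ≈ 1244.4 mm and w√2 ≈ 1759.9 mm → M0 = 1244 × 1760 mm.
M1: ⌊1760/2⌋ × 1244 = 880 × 1244 mm
M2: ⌊1244/2⌋ × 880 = 622 × 880 mm
M3: ⌊880/2⌋ × 622 = 440 × 622 mm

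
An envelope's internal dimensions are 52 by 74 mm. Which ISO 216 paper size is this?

A8 (52 × 74 mm)

Aspect ratio 74/52 ≈ 1.423 — close to the ISO √2 ≈ 1.414.
In the A-series (A0 area = 1 m²): A8 = 52 × 74 mm.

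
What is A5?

148 × 210 mm

A0 = 841 × 1189 mm (A0 has area 1 m², aspect 1:√2).
A1: ⌊1189/2⌋ × 841 = 594 × 841 mm
A2: ⌊841/2⌋ × 594 = 420 × 594 mm
A3: ⌊594/2⌋ × 420 = 297 × 420 mm
A4: ⌊420/2⌋ × 297 = 210 × 297 mm
A5: ⌊297/2⌋ × 210 = 148 × 210 mm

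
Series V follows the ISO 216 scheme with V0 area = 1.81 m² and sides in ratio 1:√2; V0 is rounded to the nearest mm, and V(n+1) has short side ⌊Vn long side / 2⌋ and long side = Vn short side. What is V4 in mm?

282 × 400 mm

Let V0's short side be w mm. w · w√2 = 1.81 m² = 1,810,000 mm², so w ≈ 1131.3 mm and w√2 ≈ 1599.9 mm → V0 = 1131 × 1600 mm.
V1: ⌊1600/2⌋ × 1131 = 800 × 1131 mm
V2: ⌊1131/2⌋ × 800 = 565 × 800 mm
V3: ⌊800/2⌋ × 565 = 400 × 565 mm
V4: ⌊565/2⌋ × 400 = 282 × 400 mm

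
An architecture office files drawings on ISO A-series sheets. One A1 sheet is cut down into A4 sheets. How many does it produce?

Each ISO step halves the sheet: 1 × A1 → 2 × A2 → 4 × A3 → 8 × A4
From A1 to A4 is 3 halving steps: 2^3 = 8.

8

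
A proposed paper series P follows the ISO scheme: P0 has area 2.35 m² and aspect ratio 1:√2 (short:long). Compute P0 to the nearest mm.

Let the short side be w mm. Then w · w√2 = 2.35 m² = 2,350,000 mm².
w² = 2,350,000/√2, so w ≈ 1289.1 mm; long side = w√2 ≈ 1823.0 mm.

1289 × 1823 mm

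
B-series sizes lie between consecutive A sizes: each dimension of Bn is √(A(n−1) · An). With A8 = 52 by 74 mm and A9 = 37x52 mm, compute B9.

44 × 62 mm

Short side: √(52 · 37) = √1924 ≈ 43.9 → 44 mm
Long side: √(74 · 52) = √3848 ≈ 62.0 → 62 mm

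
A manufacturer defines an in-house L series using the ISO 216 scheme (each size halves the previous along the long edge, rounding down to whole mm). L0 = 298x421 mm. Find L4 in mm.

74 × 105 mm

L1: ⌊421/2⌋ × 298 = 210 × 298 mm
L2: ⌊298/2⌋ × 210 = 149 × 210 mm
L3: ⌊210/2⌋ × 149 = 105 × 149 mm
L4: ⌊149/2⌋ × 105 = 74 × 105 mm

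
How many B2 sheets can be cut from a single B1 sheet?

Each ISO step halves the sheet: 1 × B1 → 2 × B2
From B1 to B2 is 1 halving step: 2^1 = 2.

2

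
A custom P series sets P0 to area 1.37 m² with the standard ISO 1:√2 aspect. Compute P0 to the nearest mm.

984 × 1392 mm

Let the short side be w mm. Then w · w√2 = 1.37 m² = 1,370,000 mm².
w² = 1,370,000/√2, so w ≈ 984.2 mm; long side = w√2 ≈ 1391.9 mm.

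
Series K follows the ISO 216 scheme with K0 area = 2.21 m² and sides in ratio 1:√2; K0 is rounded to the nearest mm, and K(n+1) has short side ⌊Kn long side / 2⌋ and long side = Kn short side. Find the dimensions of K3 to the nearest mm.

442 × 625 mm

Let K0's short side be w mm. w · w√2 = 2.21 m² = 2,210,000 mm², so w ≈ 1250.1 mm and w√2 ≈ 1767.9 mm → K0 = 1250 × 1768 mm.
K1: ⌊1768/2⌋ × 1250 = 884 × 1250 mm
K2: ⌊1250/2⌋ × 884 = 625 × 884 mm
K3: ⌊884/2⌋ × 625 = 442 × 625 mm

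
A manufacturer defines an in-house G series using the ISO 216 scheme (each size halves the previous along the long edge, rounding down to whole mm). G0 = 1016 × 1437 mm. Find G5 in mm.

179 × 254 mm

G1: ⌊1437/2⌋ × 1016 = 718 × 1016 mm
G2: ⌊1016/2⌋ × 718 = 508 × 718 mm
G3: ⌊718/2⌋ × 508 = 359 × 508 mm
G4: ⌊508/2⌋ × 359 = 254 × 359 mm
G5: ⌊359/2⌋ × 254 = 179 × 254 mm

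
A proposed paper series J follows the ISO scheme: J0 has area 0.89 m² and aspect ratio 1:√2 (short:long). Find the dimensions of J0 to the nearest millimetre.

793 × 1122 mm

Let the short side be w mm. Then w · w√2 = 0.89 m² = 890,000 mm².
w² = 890,000/√2, so w ≈ 793.3 mm; long side = w√2 ≈ 1121.9 mm.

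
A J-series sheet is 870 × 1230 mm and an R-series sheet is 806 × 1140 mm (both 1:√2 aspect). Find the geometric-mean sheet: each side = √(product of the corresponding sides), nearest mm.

837 × 1184 mm

Short side: √(870 · 806) = √701220 ≈ 837.4 → 837 mm
Long side: √(1230 · 1140) = √1402200 ≈ 1184.1 → 1184 mm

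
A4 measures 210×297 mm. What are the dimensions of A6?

A5: ⌊297/2⌋ × 210 = 148 × 210 mm
A6: ⌊210/2⌋ × 148 = 105 × 148 mm

105 × 148 mm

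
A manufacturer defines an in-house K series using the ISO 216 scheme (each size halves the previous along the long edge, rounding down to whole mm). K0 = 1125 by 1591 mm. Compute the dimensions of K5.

K1 = 795 × 1125 mm (from K0 by 1 halving).
K2: ⌊1125/2⌋ × 795 = 562 × 795 mm
K3: ⌊795/2⌋ × 562 = 397 × 562 mm
K4: ⌊562/2⌋ × 397 = 281 × 397 mm
K5: ⌊397/2⌋ × 281 = 198 × 281 mm

198 × 281 mm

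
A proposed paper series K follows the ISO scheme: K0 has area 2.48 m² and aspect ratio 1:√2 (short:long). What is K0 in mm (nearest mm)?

Let the short side be w mm. Then w · w√2 = 2.48 m² = 2,480,000 mm².
w² = 2,480,000/√2, so w ≈ 1324.2 mm; long side = w√2 ≈ 1872.8 mm.

1324 × 1873 mm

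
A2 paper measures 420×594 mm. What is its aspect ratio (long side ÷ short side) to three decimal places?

594 / 420 = 1.414
Matches √2 ≈ 1.414 — the ISO 216 defining ratio.

1.414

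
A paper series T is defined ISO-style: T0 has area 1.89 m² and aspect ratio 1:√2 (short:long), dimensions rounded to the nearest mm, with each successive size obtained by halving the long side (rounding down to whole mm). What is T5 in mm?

204 × 289 mm

Let T0's short side be w mm. w · w√2 = 1.89 m² = 1,890,000 mm², so w ≈ 1156.0 mm and w√2 ≈ 1634.9 mm → T0 = 1156 × 1635 mm.
T1: ⌊1635/2⌋ × 1156 = 817 × 1156 mm
T2: ⌊1156/2⌋ × 817 = 578 × 817 mm
T3: ⌊817/2⌋ × 578 = 408 × 578 mm
T4: ⌊578/2⌋ × 408 = 289 × 408 mm
T5: ⌊408/2⌋ × 289 = 204 × 289 mm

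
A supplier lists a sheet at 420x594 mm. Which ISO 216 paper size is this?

A2 (420 × 594 mm)

Aspect ratio 594/420 ≈ 1.414 — close to the ISO √2 ≈ 1.414.
In the A-series (A0 area = 1 m²): A2 = 420 × 594 mm.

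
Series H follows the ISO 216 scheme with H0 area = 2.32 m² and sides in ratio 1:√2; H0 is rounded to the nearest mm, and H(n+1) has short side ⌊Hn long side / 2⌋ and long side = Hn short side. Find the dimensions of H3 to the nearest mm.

Let H0's short side be w mm. w · w√2 = 2.32 m² = 2,320,000 mm², so w ≈ 1280.8 mm and w√2 ≈ 1811.3 mm → H0 = 1281 × 1811 mm.
H1: ⌊1811/2⌋ × 1281 = 905 × 1281 mm
H2: ⌊1281/2⌋ × 905 = 640 × 905 mm
H3: ⌊905/2⌋ × 640 = 452 × 640 mm

452 × 640 mm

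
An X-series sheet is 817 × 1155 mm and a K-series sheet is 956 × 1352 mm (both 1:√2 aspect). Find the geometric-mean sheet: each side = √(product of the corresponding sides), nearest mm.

Short side: √(817 · 956) = √781052 ≈ 883.8 → 884 mm
Long side: √(1155 · 1352) = √1561560 ≈ 1249.6 → 1250 mm

884 × 1250 mm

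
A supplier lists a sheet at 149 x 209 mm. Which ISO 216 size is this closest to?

A5 (148 × 210 mm)

Aspect ratio 209/149 ≈ 1.403 — close to the ISO √2 ≈ 1.414.
In the A-series (A0 area = 1 m²): A5 = 148 × 210 mm.
Off by 2 mm total — nearest standard size.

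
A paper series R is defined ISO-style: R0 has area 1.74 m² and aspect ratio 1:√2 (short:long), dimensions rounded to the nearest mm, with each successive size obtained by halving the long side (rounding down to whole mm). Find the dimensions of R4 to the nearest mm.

277 × 392 mm

Let R0's short side be w mm. w · w√2 = 1.74 m² = 1,740,000 mm², so w ≈ 1109.2 mm and w√2 ≈ 1568.7 mm → R0 = 1109 × 1569 mm.
R1: ⌊1569/2⌋ × 1109 = 784 × 1109 mm
R2: ⌊1109/2⌋ × 784 = 554 × 784 mm
R3: ⌊784/2⌋ × 554 = 392 × 554 mm
R4: ⌊554/2⌋ × 392 = 277 × 392 mm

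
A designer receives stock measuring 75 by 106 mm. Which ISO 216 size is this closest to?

Aspect ratio 106/75 ≈ 1.413 — close to the ISO √2 ≈ 1.414.
In the A-series (A0 area = 1 m²): A7 = 74 × 105 mm.
Off by 2 mm total — nearest standard size.

A7 (74 × 105 mm)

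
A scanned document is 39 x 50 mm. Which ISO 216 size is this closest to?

Aspect ratio 50/39 ≈ 1.282 (ISO target is √2 ≈ 1.414).
In the A-series (A0 area = 1 m²): A9 = 37 × 52 mm.
Off by 4 mm total — nearest standard size.

A9 (37 × 52 mm)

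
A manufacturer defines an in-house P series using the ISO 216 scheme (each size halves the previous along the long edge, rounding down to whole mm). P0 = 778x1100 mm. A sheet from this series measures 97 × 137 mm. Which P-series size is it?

P0: 778 × 1100 mm
P1: 550 × 778 mm
P2: 389 × 550 mm
P3: 275 × 389 mm
P4: 194 × 275 mm
P5: 137 × 194 mm
P6: 97 × 137 mm
P7: 68 × 97 mm
→ matches P6.

P6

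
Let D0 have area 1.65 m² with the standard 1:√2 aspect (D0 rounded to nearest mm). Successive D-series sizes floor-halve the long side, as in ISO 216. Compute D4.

Let D0's short side be w mm. w · w√2 = 1.65 m² = 1,650,000 mm², so w ≈ 1080.2 mm and w√2 ≈ 1527.6 mm → D0 = 1080 × 1528 mm.
D1: ⌊1528/2⌋ × 1080 = 764 × 1080 mm
D2: ⌊1080/2⌋ × 764 = 540 × 764 mm
D3: ⌊764/2⌋ × 540 = 382 × 540 mm
D4: ⌊540/2⌋ × 382 = 270 × 382 mm

270 × 382 mm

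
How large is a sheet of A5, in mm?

A0 = 841 × 1189 mm (A0 has area 1 m², aspect 1:√2).
A1: ⌊1189/2⌋ × 841 = 594 × 841 mm
A2: ⌊841/2⌋ × 594 = 420 × 594 mm
A3: ⌊594/2⌋ × 420 = 297 × 420 mm
A4: ⌊420/2⌋ × 297 = 210 × 297 mm
A5: ⌊297/2⌋ × 210 = 148 × 210 mm

148 × 210 mm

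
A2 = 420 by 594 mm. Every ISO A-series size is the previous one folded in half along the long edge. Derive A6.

105 × 148 mm

A3: ⌊594/2⌋ × 420 = 297 × 420 mm
A4: ⌊420/2⌋ × 297 = 210 × 297 mm
A5: ⌊297/2⌋ × 210 = 148 × 210 mm
A6: ⌊210/2⌋ × 148 = 105 × 148 mm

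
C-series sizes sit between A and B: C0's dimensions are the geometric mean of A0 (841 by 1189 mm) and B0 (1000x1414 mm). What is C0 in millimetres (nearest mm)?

Short: √(841 · 1000) = √841000 ≈ 917.1 mm.
Long: √(1189 · 1414) = √1681246 ≈ 1296.6 mm.

917 × 1297 mm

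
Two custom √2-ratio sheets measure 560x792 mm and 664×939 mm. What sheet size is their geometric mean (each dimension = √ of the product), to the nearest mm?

Short side: √(560 · 664) = √371840 ≈ 609.8 → 610 mm
Long side: √(792 · 939) = √743688 ≈ 862.4 → 862 mm

610 × 862 mm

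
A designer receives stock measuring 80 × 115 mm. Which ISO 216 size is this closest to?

Aspect ratio 115/80 ≈ 1.438 (ISO target is √2 ≈ 1.414).
In the C-series (envelope sizes, between A and B): C7 = 81 × 114 mm.
Off by 2 mm total — nearest standard size.

C7 (81 × 114 mm)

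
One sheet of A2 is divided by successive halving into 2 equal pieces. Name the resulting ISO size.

2 = 2^1, so 1 halving step.
A2 → A3 → … → A3 after 1 step.

A3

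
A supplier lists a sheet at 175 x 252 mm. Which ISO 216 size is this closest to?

Aspect ratio 252/175 ≈ 1.440 (ISO target is √2 ≈ 1.414).
In the B-series (B0 = 1000 × 1414 mm): B5 = 176 × 250 mm.
Off by 3 mm total — nearest standard size.

B5 (176 × 250 mm)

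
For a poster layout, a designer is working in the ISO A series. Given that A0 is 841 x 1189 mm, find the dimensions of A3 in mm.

297 × 420 mm

A1: ⌊1189/2⌋ × 841 = 594 × 841 mm
A2: ⌊841/2⌋ × 594 = 420 × 594 mm
A3: ⌊594/2⌋ × 420 = 297 × 420 mm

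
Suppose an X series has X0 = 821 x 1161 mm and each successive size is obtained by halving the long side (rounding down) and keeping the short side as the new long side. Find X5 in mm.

X1: ⌊1161/2⌋ × 821 = 580 × 821 mm
X2: ⌊821/2⌋ × 580 = 410 × 580 mm
X3: ⌊580/2⌋ × 410 = 290 × 410 mm
X4: ⌊410/2⌋ × 290 = 205 × 290 mm
X5: ⌊290/2⌋ × 205 = 145 × 205 mm

145 × 205 mm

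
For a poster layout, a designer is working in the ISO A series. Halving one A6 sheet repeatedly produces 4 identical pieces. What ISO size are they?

4 = 2^2, so 2 halving steps.
A6 → A7 → … → A8 after 2 steps.

A8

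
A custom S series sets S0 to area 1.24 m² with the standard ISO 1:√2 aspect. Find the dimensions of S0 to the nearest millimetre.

Let the short side be w mm. Then w · w√2 = 1.24 m² = 1,240,000 mm².
w² = 1,240,000/√2, so w ≈ 936.4 mm; long side = w√2 ≈ 1324.2 mm.

936 × 1324 mm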